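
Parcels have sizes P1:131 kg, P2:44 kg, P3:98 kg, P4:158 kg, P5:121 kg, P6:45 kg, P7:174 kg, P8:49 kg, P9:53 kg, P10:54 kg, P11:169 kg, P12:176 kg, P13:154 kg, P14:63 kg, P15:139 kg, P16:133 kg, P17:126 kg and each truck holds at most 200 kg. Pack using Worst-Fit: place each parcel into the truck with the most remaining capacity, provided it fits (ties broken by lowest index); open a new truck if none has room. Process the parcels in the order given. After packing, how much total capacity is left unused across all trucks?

P1 (131 kg) → truck 1 (remaining 69 kg)
P2 (44 kg) → truck 1 (remaining 25 kg)
P3 (98 kg) → truck 2 (remaining 102 kg)
P4 (158 kg) → truck 3 (remaining 42 kg)
P5 (121 kg) → truck 4 (remaining 79 kg)
P6 (45 kg) → truck 2 (remaining 57 kg)
P7 (174 kg) → truck 5 (remaining 26 kg)
P8 (49 kg) → truck 4 (remaining 30 kg)
P9 (53 kg) → truck 2 (remaining 4 kg)
P10 (54 kg) → truck 6 (remaining 146 kg)
P11 (169 kg) → truck 7 (remaining 31 kg)
P12 (176 kg) → truck 8 (remaining 24 kg)
P13 (154 kg) → truck 9 (remaining 46 kg)
P14 (63 kg) → truck 6 (remaining 83 kg)
P15 (139 kg) → truck 10 (remaining 61 kg)
P16 (133 kg) → truck 11 (remaining 67 kg)
P17 (126 kg) → truck 12 (remaining 74 kg)
12 trucks × 200 kg = 2400 kg; used 1887 kg; unused 513 kg.

513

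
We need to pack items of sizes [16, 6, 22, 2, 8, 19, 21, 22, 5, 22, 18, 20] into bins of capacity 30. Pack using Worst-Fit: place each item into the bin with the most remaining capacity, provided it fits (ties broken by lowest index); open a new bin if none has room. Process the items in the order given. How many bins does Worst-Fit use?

8

bin 1: place 16, 14 left
bin 1: place 6, 8 left
bin 2: place 22, 8 left
bin 1: place 2, 6 left
bin 2: place 8, 0 left
bin 3: place 19, 11 left
bin 4: place 21, 9 left
bin 5: place 22, 8 left
bin 3: place 5, 6 left
bin 6: place 22, 8 left
bin 7: place 18, 12 left
bin 8: place 20, 10 left
Final bins: [16,6,2] [22,8] [19,5] [21] [22] [22] [18] [20].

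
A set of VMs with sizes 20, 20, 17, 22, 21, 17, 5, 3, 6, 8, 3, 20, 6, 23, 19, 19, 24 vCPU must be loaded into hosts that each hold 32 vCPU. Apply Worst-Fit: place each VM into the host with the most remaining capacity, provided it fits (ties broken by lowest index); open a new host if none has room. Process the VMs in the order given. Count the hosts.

Put 20 vCPU in host 1; 12 vCPU remain.
Put 20 vCPU in host 2; 12 vCPU remain.
Put 17 vCPU in host 3; 15 vCPU remain.
Put 22 vCPU in host 4; 10 vCPU remain.
Put 21 vCPU in host 5; 11 vCPU remain.
Put 17 vCPU in host 6; 15 vCPU remain.
Put 5 vCPU in host 3; 10 vCPU remain.
Put 3 vCPU in host 6; 12 vCPU remain.
Put 6 vCPU in host 1; 6 vCPU remain.
Put 8 vCPU in host 2; 4 vCPU remain.
Put 3 vCPU in host 6; 9 vCPU remain.
Put 20 vCPU in host 7; 12 vCPU remain.
Put 6 vCPU in host 7; 6 vCPU remain.
Put 23 vCPU in host 8; 9 vCPU remain.
Put 19 vCPU in host 9; 13 vCPU remain.
Put 19 vCPU in host 10; 13 vCPU remain.
Put 24 vCPU in host 11; 8 vCPU remain.

11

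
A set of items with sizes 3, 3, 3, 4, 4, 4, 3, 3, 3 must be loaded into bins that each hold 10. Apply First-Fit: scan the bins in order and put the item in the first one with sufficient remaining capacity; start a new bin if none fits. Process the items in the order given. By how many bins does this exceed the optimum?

1

First-Fit: [3,3,3] [4,4] [4,3,3] [3] → 4 bins.
Total size 30; any packing needs at least ⌈30/10⌉ = 3 bins.
An optimal packing achieves that bound: [4,3,3] [4,3,3] [4,3,3] → 3 bins.
Excess: 4 − 3 = 1.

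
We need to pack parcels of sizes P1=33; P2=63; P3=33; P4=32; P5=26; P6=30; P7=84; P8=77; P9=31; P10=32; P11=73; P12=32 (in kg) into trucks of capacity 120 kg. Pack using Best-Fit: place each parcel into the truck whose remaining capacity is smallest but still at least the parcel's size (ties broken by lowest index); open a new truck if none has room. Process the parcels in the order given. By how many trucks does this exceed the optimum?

Best-Fit: [33,63] [33,32,26] [30,84] [77,31] [32,73] [32] → 6 trucks.
Total size 546 kg; any packing needs at least ⌈546/120⌉ = 5 trucks.
An optimal packing achieves that bound: [84,33] [77,33] [73,32] [63,32] [32,31,30,26] → 5 trucks.
Excess: 6 − 5 = 1.

1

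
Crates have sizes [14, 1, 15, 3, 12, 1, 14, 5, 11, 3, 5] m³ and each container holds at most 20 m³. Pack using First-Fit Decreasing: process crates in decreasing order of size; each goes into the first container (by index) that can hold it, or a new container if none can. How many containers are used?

Sorted descending: 15, 14, 14, 12, 11, 5, 5, 3, 3, 1, 1.
15 m³ → container 1 (remaining 5 m³)
14 m³ → container 2 (remaining 6 m³)
14 m³ → container 3 (remaining 6 m³)
12 m³ → container 4 (remaining 8 m³)
11 m³ → container 5 (remaining 9 m³)
5 m³ → container 1 (remaining 0 m³)
5 m³ → container 2 (remaining 1 m³)
3 m³ → container 3 (remaining 3 m³)
3 m³ → container 3 (remaining 0 m³)
1 m³ → container 2 (remaining 0 m³)
1 m³ → container 4 (remaining 7 m³)
Final containers: [15,5] [14,5,1] [14,3,3] [12,1] [11].

5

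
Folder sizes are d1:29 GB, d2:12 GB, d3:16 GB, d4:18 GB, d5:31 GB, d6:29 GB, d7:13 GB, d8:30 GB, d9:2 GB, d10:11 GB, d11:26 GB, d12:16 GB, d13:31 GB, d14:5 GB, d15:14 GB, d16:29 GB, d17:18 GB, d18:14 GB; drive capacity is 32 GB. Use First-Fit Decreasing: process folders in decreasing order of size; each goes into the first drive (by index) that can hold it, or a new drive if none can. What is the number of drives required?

Sorted descending: 31, 31, 30, 29, 29, 29, 26, 18, 18, 16, 16, 14, 14, 13, 12, 11, 5, 2.
Put 31 GB in drive 1; 1 GB remain.
Put 31 GB in drive 2; 1 GB remain.
Put 30 GB in drive 3; 2 GB remain.
Put 29 GB in drive 4; 3 GB remain.
Put 29 GB in drive 5; 3 GB remain.
Put 29 GB in drive 6; 3 GB remain.
Put 26 GB in drive 7; 6 GB remain.
Put 18 GB in drive 8; 14 GB remain.
Put 18 GB in drive 9; 14 GB remain.
Put 16 GB in drive 10; 16 GB remain.
Put 16 GB in drive 10; 0 GB remain.
Put 14 GB in drive 8; 0 GB remain.
Put 14 GB in drive 9; 0 GB remain.
Put 13 GB in drive 11; 19 GB remain.
Put 12 GB in drive 11; 7 GB remain.
Put 11 GB in drive 12; 21 GB remain.
Put 5 GB in drive 7; 1 GB remain.
Put 2 GB in drive 3; 0 GB remain.

12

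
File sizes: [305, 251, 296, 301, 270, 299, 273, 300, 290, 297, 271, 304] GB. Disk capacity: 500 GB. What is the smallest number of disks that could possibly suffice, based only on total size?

7 disks

Total size = 305 + 251 + 296 + 301 + 270 + 299 + 273 + 300 + 290 + 297 + 271 + 304 = 3457 GB.
⌈3457 / 500⌉ = 7.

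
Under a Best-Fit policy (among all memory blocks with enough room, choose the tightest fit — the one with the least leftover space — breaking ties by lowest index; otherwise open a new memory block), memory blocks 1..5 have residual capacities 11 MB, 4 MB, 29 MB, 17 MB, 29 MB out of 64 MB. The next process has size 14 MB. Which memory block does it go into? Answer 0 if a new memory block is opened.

Memory blocks with room: memory block 3 (29 MB), memory block 4 (17 MB), memory block 5 (29 MB).
Tightest fit is memory block 4 with 17 MB free.

4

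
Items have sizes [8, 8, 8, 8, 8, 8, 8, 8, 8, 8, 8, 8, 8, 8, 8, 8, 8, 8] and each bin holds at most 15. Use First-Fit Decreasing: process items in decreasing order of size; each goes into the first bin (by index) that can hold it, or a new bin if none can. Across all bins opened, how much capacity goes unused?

Sorted descending: 8, 8, 8, 8, 8, 8, 8, 8, 8, 8, 8, 8, 8, 8, 8, 8, 8, 8.
Put 8 in bin 1; 7 remain.
Put 8 in bin 2; 7 remain.
Put 8 in bin 3; 7 remain.
Put 8 in bin 4; 7 remain.
Put 8 in bin 5; 7 remain.
Put 8 in bin 6; 7 remain.
Put 8 in bin 7; 7 remain.
Put 8 in bin 8; 7 remain.
Put 8 in bin 9; 7 remain.
Put 8 in bin 10; 7 remain.
Put 8 in bin 11; 7 remain.
Put 8 in bin 12; 7 remain.
Put 8 in bin 13; 7 remain.
Put 8 in bin 14; 7 remain.
Put 8 in bin 15; 7 remain.
Put 8 in bin 16; 7 remain.
Put 8 in bin 17; 7 remain.
Put 8 in bin 18; 7 remain.
18 bins × 15 = 270; used 144; unused 126.

126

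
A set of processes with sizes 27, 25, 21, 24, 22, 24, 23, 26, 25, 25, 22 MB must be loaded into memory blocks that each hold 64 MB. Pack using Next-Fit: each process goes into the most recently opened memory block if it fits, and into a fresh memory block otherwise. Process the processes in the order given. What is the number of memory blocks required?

27 MB → memory block 1 (remaining 37 MB)
25 MB → memory block 1 (remaining 12 MB)
21 MB → memory block 2 (remaining 43 MB)
24 MB → memory block 2 (remaining 19 MB)
22 MB → memory block 3 (remaining 42 MB)
24 MB → memory block 3 (remaining 18 MB)
23 MB → memory block 4 (remaining 41 MB)
26 MB → memory block 4 (remaining 15 MB)
25 MB → memory block 5 (remaining 39 MB)
25 MB → memory block 5 (remaining 14 MB)
22 MB → memory block 6 (remaining 42 MB)
Final memory blocks: [27,25] [21,24] [22,24] [23,26] [25,25] [22].

6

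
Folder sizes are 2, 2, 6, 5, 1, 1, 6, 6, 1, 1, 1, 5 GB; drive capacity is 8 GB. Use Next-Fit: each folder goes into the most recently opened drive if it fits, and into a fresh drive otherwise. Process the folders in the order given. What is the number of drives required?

drive 1: place 2 GB, 6 GB left
drive 1: place 2 GB, 4 GB left
drive 2: place 6 GB, 2 GB left
drive 3: place 5 GB, 3 GB left
drive 3: place 1 GB, 2 GB left
drive 3: place 1 GB, 1 GB left
drive 4: place 6 GB, 2 GB left
drive 5: place 6 GB, 2 GB left
drive 5: place 1 GB, 1 GB left
drive 5: place 1 GB, 0 GB left
drive 6: place 1 GB, 7 GB left
drive 6: place 5 GB, 2 GB left

6 drives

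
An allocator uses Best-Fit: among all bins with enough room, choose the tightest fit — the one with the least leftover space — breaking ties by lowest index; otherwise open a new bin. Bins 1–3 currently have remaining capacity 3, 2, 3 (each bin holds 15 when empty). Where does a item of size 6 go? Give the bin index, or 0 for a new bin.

No bin has ≥ 6 free, so a new bin is opened.

0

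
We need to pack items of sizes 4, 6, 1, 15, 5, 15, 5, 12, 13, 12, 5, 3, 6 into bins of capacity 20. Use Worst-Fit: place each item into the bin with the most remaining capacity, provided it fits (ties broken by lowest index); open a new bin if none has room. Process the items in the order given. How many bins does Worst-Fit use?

6 bins

4 → bin 1 (remaining 16)
6 → bin 1 (remaining 10)
1 → bin 1 (remaining 9)
15 → bin 2 (remaining 5)
5 → bin 1 (remaining 4)
15 → bin 3 (remaining 5)
5 → bin 2 (remaining 0)
12 → bin 4 (remaining 8)
13 → bin 5 (remaining 7)
12 → bin 6 (remaining 8)
5 → bin 4 (remaining 3)
3 → bin 6 (remaining 5)
6 → bin 5 (remaining 1)
Final bins: [4,6,1,5] [15,5] [15] [12,5] [13,6] [12,3].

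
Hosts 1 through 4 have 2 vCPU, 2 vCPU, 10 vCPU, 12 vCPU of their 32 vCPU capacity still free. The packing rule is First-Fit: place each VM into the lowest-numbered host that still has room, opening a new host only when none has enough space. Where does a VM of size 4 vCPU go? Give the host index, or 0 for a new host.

Hosts with room: host 3 (10 vCPU), host 4 (12 vCPU).
The first with room is host 3.

3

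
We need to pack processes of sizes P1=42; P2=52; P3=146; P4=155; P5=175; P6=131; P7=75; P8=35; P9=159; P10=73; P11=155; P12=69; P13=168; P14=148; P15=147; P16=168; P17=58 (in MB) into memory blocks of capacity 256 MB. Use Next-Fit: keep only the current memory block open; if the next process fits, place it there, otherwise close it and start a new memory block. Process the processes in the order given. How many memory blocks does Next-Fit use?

Put P1 (42 MB) in memory block 1; 214 MB remain.
Put P2 (52 MB) in memory block 1; 162 MB remain.
Put P3 (146 MB) in memory block 1; 16 MB remain.
Put P4 (155 MB) in memory block 2; 101 MB remain.
Put P5 (175 MB) in memory block 3; 81 MB remain.
Put P6 (131 MB) in memory block 4; 125 MB remain.
Put P7 (75 MB) in memory block 4; 50 MB remain.
Put P8 (35 MB) in memory block 4; 15 MB remain.
Put P9 (159 MB) in memory block 5; 97 MB remain.
Put P10 (73 MB) in memory block 5; 24 MB remain.
Put P11 (155 MB) in memory block 6; 101 MB remain.
Put P12 (69 MB) in memory block 6; 32 MB remain.
Put P13 (168 MB) in memory block 7; 88 MB remain.
Put P14 (148 MB) in memory block 8; 108 MB remain.
Put P15 (147 MB) in memory block 9; 109 MB remain.
Put P16 (168 MB) in memory block 10; 88 MB remain.
Put P17 (58 MB) in memory block 10; 30 MB remain.
Final memory blocks: [42,52,146] [155] [175] [131,75,35] [159,73] [155,69] [168] [148] [147] [168,58].

10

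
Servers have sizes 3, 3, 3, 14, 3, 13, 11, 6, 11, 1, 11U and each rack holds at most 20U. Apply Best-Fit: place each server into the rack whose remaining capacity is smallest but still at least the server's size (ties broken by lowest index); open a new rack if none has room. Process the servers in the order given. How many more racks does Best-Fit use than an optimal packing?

Best-Fit: [3,3,3,11] [14,3] [13,6,1] [11] [11] → 5 racks.
5 servers exceed 10U (half the capacity), and no two of those can share a rack, so at least 5 racks are needed.
So 5 is already optimal.

0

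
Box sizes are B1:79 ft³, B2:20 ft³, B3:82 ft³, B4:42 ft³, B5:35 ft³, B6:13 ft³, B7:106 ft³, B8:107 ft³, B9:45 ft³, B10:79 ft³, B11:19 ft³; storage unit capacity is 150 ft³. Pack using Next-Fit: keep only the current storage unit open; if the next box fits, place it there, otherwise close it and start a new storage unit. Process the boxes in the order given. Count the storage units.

6

Put B1 (79 ft³) in storage unit 1; 71 ft³ remain.
Put B2 (20 ft³) in storage unit 1; 51 ft³ remain.
Put B3 (82 ft³) in storage unit 2; 68 ft³ remain.
Put B4 (42 ft³) in storage unit 2; 26 ft³ remain.
Put B5 (35 ft³) in storage unit 3; 115 ft³ remain.
Put B6 (13 ft³) in storage unit 3; 102 ft³ remain.
Put B7 (106 ft³) in storage unit 4; 44 ft³ remain.
Put B8 (107 ft³) in storage unit 5; 43 ft³ remain.
Put B9 (45 ft³) in storage unit 6; 105 ft³ remain.
Put B10 (79 ft³) in storage unit 6; 26 ft³ remain.
Put B11 (19 ft³) in storage unit 6; 7 ft³ remain.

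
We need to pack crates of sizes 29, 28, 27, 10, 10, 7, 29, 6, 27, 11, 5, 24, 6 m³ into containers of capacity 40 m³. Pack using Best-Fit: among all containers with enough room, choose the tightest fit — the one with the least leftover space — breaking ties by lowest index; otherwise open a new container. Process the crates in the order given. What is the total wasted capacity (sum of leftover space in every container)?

21

container 1: place 29 m³, 11 m³ left
container 2: place 28 m³, 12 m³ left
container 3: place 27 m³, 13 m³ left
container 1: place 10 m³, 1 m³ left
container 2: place 10 m³, 2 m³ left
container 3: place 7 m³, 6 m³ left
container 4: place 29 m³, 11 m³ left
container 3: place 6 m³, 0 m³ left
container 5: place 27 m³, 13 m³ left
container 4: place 11 m³, 0 m³ left
container 5: place 5 m³, 8 m³ left
container 6: place 24 m³, 16 m³ left
container 5: place 6 m³, 2 m³ left
6 containers × 40 m³ = 240 m³; used 219 m³; unused 21 m³.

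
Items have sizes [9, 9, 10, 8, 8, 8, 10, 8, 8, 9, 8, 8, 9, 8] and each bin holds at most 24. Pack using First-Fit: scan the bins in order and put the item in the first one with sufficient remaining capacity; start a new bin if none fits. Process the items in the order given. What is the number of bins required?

Put 9 in bin 1; 15 remain.
Put 9 in bin 1; 6 remain.
Put 10 in bin 2; 14 remain.
Put 8 in bin 2; 6 remain.
Put 8 in bin 3; 16 remain.
Put 8 in bin 3; 8 remain.
Put 10 in bin 4; 14 remain.
Put 8 in bin 3; 0 remain.
Put 8 in bin 4; 6 remain.
Put 9 in bin 5; 15 remain.
Put 8 in bin 5; 7 remain.
Put 8 in bin 6; 16 remain.
Put 9 in bin 6; 7 remain.
Put 8 in bin 7; 16 remain.

7 bins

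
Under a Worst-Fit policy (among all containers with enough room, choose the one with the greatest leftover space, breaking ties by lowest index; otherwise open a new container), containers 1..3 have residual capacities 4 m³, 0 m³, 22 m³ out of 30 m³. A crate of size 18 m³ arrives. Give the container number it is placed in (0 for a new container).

3

Containers with room: container 3 (22 m³).
Most room is container 3 with 22 m³ free.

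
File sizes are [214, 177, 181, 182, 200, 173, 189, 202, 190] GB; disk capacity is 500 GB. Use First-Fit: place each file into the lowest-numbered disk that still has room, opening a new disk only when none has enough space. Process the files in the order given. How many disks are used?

5

disk 1: place 214 GB, 286 GB left
disk 1: place 177 GB, 109 GB left
disk 2: place 181 GB, 319 GB left
disk 2: place 182 GB, 137 GB left
disk 3: place 200 GB, 300 GB left
disk 3: place 173 GB, 127 GB left
disk 4: place 189 GB, 311 GB left
disk 4: place 202 GB, 109 GB left
disk 5: place 190 GB, 310 GB left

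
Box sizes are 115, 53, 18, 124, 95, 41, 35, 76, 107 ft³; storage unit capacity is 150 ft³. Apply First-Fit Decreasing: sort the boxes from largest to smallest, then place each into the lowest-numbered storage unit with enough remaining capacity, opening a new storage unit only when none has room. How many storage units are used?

5 storage units

Sorted descending: 124, 115, 107, 95, 76, 53, 41, 35, 18.
storage unit 1: place 124 ft³, 26 ft³ left
storage unit 2: place 115 ft³, 35 ft³ left
storage unit 3: place 107 ft³, 43 ft³ left
storage unit 4: place 95 ft³, 55 ft³ left
storage unit 5: place 76 ft³, 74 ft³ left
storage unit 4: place 53 ft³, 2 ft³ left
storage unit 3: place 41 ft³, 2 ft³ left
storage unit 2: place 35 ft³, 0 ft³ left
storage unit 1: place 18 ft³, 8 ft³ left
Final storage units: [124,18] [115,35] [107,41] [95,53] [76].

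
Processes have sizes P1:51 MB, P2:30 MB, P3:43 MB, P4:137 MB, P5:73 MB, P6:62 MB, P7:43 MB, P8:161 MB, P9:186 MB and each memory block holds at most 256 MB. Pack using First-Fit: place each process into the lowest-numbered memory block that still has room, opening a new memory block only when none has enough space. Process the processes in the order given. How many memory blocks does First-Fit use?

Put P1 (51 MB) in memory block 1; 205 MB remain.
Put P2 (30 MB) in memory block 1; 175 MB remain.
Put P3 (43 MB) in memory block 1; 132 MB remain.
Put P4 (137 MB) in memory block 2; 119 MB remain.
Put P5 (73 MB) in memory block 1; 59 MB remain.
Put P6 (62 MB) in memory block 2; 57 MB remain.
Put P7 (43 MB) in memory block 1; 16 MB remain.
Put P8 (161 MB) in memory block 3; 95 MB remain.
Put P9 (186 MB) in memory block 4; 70 MB remain.

4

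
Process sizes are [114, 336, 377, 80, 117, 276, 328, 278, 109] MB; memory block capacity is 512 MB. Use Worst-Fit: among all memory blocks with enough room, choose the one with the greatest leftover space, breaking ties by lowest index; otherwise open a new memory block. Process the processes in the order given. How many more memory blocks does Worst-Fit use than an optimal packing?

Worst-Fit: [114,336] [377,80] [117,276] [328] [278,109] → 5 memory blocks.
5 processes exceed 256 MB (half the capacity), and no two of those can share a memory block, so at least 5 memory blocks are needed.
So 5 is already optimal.

0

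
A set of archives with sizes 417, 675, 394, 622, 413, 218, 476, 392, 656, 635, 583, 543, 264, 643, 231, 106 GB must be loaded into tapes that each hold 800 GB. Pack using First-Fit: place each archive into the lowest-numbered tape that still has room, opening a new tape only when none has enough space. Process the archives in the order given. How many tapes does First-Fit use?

417 GB → tape 1 (remaining 383 GB)
675 GB → tape 2 (remaining 125 GB)
394 GB → tape 3 (remaining 406 GB)
622 GB → tape 4 (remaining 178 GB)
413 GB → tape 5 (remaining 387 GB)
218 GB → tape 1 (remaining 165 GB)
476 GB → tape 6 (remaining 324 GB)
392 GB → tape 3 (remaining 14 GB)
656 GB → tape 7 (remaining 144 GB)
635 GB → tape 8 (remaining 165 GB)
583 GB → tape 9 (remaining 217 GB)
543 GB → tape 10 (remaining 257 GB)
264 GB → tape 5 (remaining 123 GB)
643 GB → tape 11 (remaining 157 GB)
231 GB → tape 6 (remaining 93 GB)
106 GB → tape 1 (remaining 59 GB)

11 tapes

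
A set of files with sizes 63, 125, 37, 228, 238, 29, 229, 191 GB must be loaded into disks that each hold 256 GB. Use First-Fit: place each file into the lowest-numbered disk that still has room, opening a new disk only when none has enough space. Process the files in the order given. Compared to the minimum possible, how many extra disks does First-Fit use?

First-Fit: [63,125,37,29] [228] [238] [229] [191] → 5 disks.
Total size 1140 GB; any packing needs at least ⌈1140/256⌉ = 5 disks.
So 5 is already optimal.

0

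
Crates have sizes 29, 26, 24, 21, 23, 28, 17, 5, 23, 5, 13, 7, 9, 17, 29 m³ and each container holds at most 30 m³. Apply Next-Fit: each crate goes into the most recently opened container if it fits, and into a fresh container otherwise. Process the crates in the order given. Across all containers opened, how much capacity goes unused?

54

container 1: place 29 m³, 1 m³ left
container 2: place 26 m³, 4 m³ left
container 3: place 24 m³, 6 m³ left
container 4: place 21 m³, 9 m³ left
container 5: place 23 m³, 7 m³ left
container 6: place 28 m³, 2 m³ left
container 7: place 17 m³, 13 m³ left
container 7: place 5 m³, 8 m³ left
container 8: place 23 m³, 7 m³ left
container 8: place 5 m³, 2 m³ left
container 9: place 13 m³, 17 m³ left
container 9: place 7 m³, 10 m³ left
container 9: place 9 m³, 1 m³ left
container 10: place 17 m³, 13 m³ left
container 11: place 29 m³, 1 m³ left
11 containers × 30 m³ = 330 m³; used 276 m³; unused 54 m³.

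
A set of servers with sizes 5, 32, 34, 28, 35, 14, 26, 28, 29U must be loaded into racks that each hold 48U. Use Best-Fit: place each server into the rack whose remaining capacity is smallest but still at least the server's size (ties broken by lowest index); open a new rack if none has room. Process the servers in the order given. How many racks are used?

7

Put 5U in rack 1; 43U remain.
Put 32U in rack 1; 11U remain.
Put 34U in rack 2; 14U remain.
Put 28U in rack 3; 20U remain.
Put 35U in rack 4; 13U remain.
Put 14U in rack 2; 0U remain.
Put 26U in rack 5; 22U remain.
Put 28U in rack 6; 20U remain.
Put 29U in rack 7; 19U remain.
Final racks: [5,32] [34,14] [28] [35] [26] [28] [29].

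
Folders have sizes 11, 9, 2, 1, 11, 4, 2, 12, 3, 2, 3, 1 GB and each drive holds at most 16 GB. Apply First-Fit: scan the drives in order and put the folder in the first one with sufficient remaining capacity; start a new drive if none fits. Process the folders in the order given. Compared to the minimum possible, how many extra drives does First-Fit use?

First-Fit: [11,2,1,2] [9,4,3] [11,2,3] [12,1] → 4 drives.
Total size 61 GB; any packing needs at least ⌈61/16⌉ = 4 drives.
So 4 is already optimal.

0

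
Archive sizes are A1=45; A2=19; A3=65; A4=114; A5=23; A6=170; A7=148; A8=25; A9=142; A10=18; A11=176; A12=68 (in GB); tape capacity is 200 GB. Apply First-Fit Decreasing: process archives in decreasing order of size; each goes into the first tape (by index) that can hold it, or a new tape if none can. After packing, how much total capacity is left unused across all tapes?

187

Sorted descending: 176, 170, 148, 142, 114, 68, 65, 45, 25, 23, 19, 18.
176 GB → tape 1 (remaining 24 GB)
170 GB → tape 2 (remaining 30 GB)
148 GB → tape 3 (remaining 52 GB)
142 GB → tape 4 (remaining 58 GB)
114 GB → tape 5 (remaining 86 GB)
68 GB → tape 5 (remaining 18 GB)
65 GB → tape 6 (remaining 135 GB)
45 GB → tape 3 (remaining 7 GB)
25 GB → tape 2 (remaining 5 GB)
23 GB → tape 1 (remaining 1 GB)
19 GB → tape 4 (remaining 39 GB)
18 GB → tape 4 (remaining 21 GB)
6 tapes × 200 GB = 1200 GB; used 1013 GB; unused 187 GB.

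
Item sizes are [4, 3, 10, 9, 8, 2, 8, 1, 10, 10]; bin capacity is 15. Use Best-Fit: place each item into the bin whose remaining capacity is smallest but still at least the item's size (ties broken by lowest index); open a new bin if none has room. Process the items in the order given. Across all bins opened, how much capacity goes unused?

25

Put 4 in bin 1; 11 remain.
Put 3 in bin 1; 8 remain.
Put 10 in bin 2; 5 remain.
Put 9 in bin 3; 6 remain.
Put 8 in bin 1; 0 remain.
Put 2 in bin 2; 3 remain.
Put 8 in bin 4; 7 remain.
Put 1 in bin 2; 2 remain.
Put 10 in bin 5; 5 remain.
Put 10 in bin 6; 5 remain.
6 bins × 15 = 90; used 65; unused 25.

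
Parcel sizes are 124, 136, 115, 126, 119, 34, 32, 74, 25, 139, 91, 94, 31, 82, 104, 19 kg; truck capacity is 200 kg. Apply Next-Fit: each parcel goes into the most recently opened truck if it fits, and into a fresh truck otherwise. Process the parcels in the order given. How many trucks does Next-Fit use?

10 trucks

truck 1: place 124 kg, 76 kg left
truck 2: place 136 kg, 64 kg left
truck 3: place 115 kg, 85 kg left
truck 4: place 126 kg, 74 kg left
truck 5: place 119 kg, 81 kg left
truck 5: place 34 kg, 47 kg left
truck 5: place 32 kg, 15 kg left
truck 6: place 74 kg, 126 kg left
truck 6: place 25 kg, 101 kg left
truck 7: place 139 kg, 61 kg left
truck 8: place 91 kg, 109 kg left
truck 8: place 94 kg, 15 kg left
truck 9: place 31 kg, 169 kg left
truck 9: place 82 kg, 87 kg left
truck 10: place 104 kg, 96 kg left
truck 10: place 19 kg, 77 kg left
Final trucks: [124] [136] [115] [126] [119,34,32] [74,25] [139] [91,94] [31,82] [104,19].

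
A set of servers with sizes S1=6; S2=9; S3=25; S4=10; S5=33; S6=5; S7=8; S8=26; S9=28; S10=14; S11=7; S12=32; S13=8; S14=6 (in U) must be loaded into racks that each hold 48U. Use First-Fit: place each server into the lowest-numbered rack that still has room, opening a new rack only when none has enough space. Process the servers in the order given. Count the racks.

5 racks

rack 1: place S1 (6U), 42U left
rack 1: place S2 (9U), 33U left
rack 1: place S3 (25U), 8U left
rack 2: place S4 (10U), 38U left
rack 2: place S5 (33U), 5U left
rack 1: place S6 (5U), 3U left
rack 3: place S7 (8U), 40U left
rack 3: place S8 (26U), 14U left
rack 4: place S9 (28U), 20U left
rack 3: place S10 (14U), 0U left
rack 4: place S11 (7U), 13U left
rack 5: place S12 (32U), 16U left
rack 4: place S13 (8U), 5U left
rack 5: place S14 (6U), 10U left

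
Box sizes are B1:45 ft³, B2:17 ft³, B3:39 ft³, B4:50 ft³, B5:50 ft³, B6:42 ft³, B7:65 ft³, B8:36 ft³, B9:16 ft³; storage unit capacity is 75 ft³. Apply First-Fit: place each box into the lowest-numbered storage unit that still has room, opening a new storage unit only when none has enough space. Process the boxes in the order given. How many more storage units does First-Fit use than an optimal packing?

First-Fit: [45,17] [39,36] [50,16] [50] [42] [65] → 6 storage units.
6 boxes exceed 37.5 ft³ (half the capacity), and no two of those can share a storage unit, so at least 6 storage units are needed.
So 6 is already optimal.

0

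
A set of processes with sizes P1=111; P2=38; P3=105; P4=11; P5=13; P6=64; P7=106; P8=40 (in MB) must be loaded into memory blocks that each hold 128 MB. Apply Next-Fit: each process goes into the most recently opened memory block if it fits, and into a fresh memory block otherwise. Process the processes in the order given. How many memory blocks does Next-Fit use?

memory block 1: place P1 (111 MB), 17 MB left
memory block 2: place P2 (38 MB), 90 MB left
memory block 3: place P3 (105 MB), 23 MB left
memory block 3: place P4 (11 MB), 12 MB left
memory block 4: place P5 (13 MB), 115 MB left
memory block 4: place P6 (64 MB), 51 MB left
memory block 5: place P7 (106 MB), 22 MB left
memory block 6: place P8 (40 MB), 88 MB left

6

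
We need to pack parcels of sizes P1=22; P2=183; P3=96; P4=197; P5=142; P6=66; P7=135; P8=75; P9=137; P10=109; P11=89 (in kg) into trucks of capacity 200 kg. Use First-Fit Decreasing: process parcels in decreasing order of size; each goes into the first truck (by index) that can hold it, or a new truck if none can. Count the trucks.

Sorted descending: 197, 183, 142, 137, 135, 109, 96, 89, 75, 66, 22.
Put 197 kg in truck 1; 3 kg remain.
Put 183 kg in truck 2; 17 kg remain.
Put 142 kg in truck 3; 58 kg remain.
Put 137 kg in truck 4; 63 kg remain.
Put 135 kg in truck 5; 65 kg remain.
Put 109 kg in truck 6; 91 kg remain.
Put 96 kg in truck 7; 104 kg remain.
Put 89 kg in truck 6; 2 kg remain.
Put 75 kg in truck 7; 29 kg remain.
Put 66 kg in truck 8; 134 kg remain.
Put 22 kg in truck 3; 36 kg remain.

8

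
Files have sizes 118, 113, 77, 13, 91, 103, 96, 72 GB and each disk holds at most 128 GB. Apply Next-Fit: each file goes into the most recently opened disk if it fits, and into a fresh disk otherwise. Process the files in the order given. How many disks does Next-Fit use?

disk 1: place 118 GB, 10 GB left
disk 2: place 113 GB, 15 GB left
disk 3: place 77 GB, 51 GB left
disk 3: place 13 GB, 38 GB left
disk 4: place 91 GB, 37 GB left
disk 5: place 103 GB, 25 GB left
disk 6: place 96 GB, 32 GB left
disk 7: place 72 GB, 56 GB left

7 disks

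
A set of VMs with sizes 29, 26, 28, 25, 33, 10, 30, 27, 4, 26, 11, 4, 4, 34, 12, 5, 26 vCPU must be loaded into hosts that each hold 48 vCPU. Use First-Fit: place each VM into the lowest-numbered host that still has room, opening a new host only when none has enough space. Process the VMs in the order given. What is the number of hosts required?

host 1: place 29 vCPU, 19 vCPU left
host 2: place 26 vCPU, 22 vCPU left
host 3: place 28 vCPU, 20 vCPU left
host 4: place 25 vCPU, 23 vCPU left
host 5: place 33 vCPU, 15 vCPU left
host 1: place 10 vCPU, 9 vCPU left
host 6: place 30 vCPU, 18 vCPU left
host 7: place 27 vCPU, 21 vCPU left
host 1: place 4 vCPU, 5 vCPU left
host 8: place 26 vCPU, 22 vCPU left
host 2: place 11 vCPU, 11 vCPU left
host 1: place 4 vCPU, 1 vCPU left
host 2: place 4 vCPU, 7 vCPU left
host 9: place 34 vCPU, 14 vCPU left
host 3: place 12 vCPU, 8 vCPU left
host 2: place 5 vCPU, 2 vCPU left
host 10: place 26 vCPU, 22 vCPU left
Final hosts: [29,10,4,4] [26,11,4,5] [28,12] [25] [33] [30] [27] [26] [34] [26].

10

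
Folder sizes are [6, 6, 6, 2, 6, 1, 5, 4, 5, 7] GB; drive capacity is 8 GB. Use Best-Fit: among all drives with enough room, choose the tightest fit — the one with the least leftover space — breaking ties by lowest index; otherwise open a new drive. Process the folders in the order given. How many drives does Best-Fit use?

6 GB → drive 1 (remaining 2 GB)
6 GB → drive 2 (remaining 2 GB)
6 GB → drive 3 (remaining 2 GB)
2 GB → drive 1 (remaining 0 GB)
6 GB → drive 4 (remaining 2 GB)
1 GB → drive 2 (remaining 1 GB)
5 GB → drive 5 (remaining 3 GB)
4 GB → drive 6 (remaining 4 GB)
5 GB → drive 7 (remaining 3 GB)
7 GB → drive 8 (remaining 1 GB)
Final drives: [6,2] [6,1] [6] [6] [5] [4] [5] [7].

8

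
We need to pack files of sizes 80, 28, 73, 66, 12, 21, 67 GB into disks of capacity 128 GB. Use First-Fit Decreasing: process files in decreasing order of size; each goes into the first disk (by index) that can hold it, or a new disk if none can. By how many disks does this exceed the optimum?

First-Fit Decreasing: [80,28,12] [73,21] [67] [66] → 4 disks.
4 files exceed 64 GB (half the capacity), and no two of those can share a disk, so at least 4 disks are needed.
So 4 is already optimal.

0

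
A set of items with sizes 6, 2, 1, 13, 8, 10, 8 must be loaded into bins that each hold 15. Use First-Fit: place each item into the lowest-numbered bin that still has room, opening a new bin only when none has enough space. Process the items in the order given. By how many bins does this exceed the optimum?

First-Fit: [6,2,1] [13] [8] [10] [8] → 5 bins.
Total size 48; any packing needs at least ⌈48/15⌉ = 4 bins.
An optimal packing achieves that bound: [13,2] [10,1] [8,6] [8] → 4 bins.
Excess: 5 − 4 = 1.

1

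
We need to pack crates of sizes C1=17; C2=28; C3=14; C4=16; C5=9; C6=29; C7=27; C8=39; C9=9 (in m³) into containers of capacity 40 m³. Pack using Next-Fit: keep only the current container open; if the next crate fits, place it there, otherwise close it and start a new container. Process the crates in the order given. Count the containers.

Put C1 (17 m³) in container 1; 23 m³ remain.
Put C2 (28 m³) in container 2; 12 m³ remain.
Put C3 (14 m³) in container 3; 26 m³ remain.
Put C4 (16 m³) in container 3; 10 m³ remain.
Put C5 (9 m³) in container 3; 1 m³ remain.
Put C6 (29 m³) in container 4; 11 m³ remain.
Put C7 (27 m³) in container 5; 13 m³ remain.
Put C8 (39 m³) in container 6; 1 m³ remain.
Put C9 (9 m³) in container 7; 31 m³ remain.
Final containers: [17] [28] [14,16,9] [29] [27] [39] [9].

7 containers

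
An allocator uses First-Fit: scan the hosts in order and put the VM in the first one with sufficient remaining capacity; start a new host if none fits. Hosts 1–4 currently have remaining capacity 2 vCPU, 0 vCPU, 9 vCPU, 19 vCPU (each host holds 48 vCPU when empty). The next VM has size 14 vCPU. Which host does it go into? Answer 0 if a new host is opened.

Hosts with room: host 4 (19 vCPU).
The first with room is host 4.

4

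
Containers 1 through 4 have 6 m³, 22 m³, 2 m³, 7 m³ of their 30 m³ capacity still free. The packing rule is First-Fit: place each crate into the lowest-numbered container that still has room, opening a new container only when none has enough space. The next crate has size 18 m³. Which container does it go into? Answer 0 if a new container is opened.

2

Containers with room: container 2 (22 m³).
The first with room is container 2.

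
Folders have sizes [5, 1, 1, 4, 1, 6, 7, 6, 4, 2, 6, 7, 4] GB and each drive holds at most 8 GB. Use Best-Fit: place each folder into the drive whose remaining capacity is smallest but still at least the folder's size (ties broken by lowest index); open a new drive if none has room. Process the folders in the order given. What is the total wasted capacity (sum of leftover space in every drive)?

10

Put 5 GB in drive 1; 3 GB remain.
Put 1 GB in drive 1; 2 GB remain.
Put 1 GB in drive 1; 1 GB remain.
Put 4 GB in drive 2; 4 GB remain.
Put 1 GB in drive 1; 0 GB remain.
Put 6 GB in drive 3; 2 GB remain.
Put 7 GB in drive 4; 1 GB remain.
Put 6 GB in drive 5; 2 GB remain.
Put 4 GB in drive 2; 0 GB remain.
Put 2 GB in drive 3; 0 GB remain.
Put 6 GB in drive 6; 2 GB remain.
Put 7 GB in drive 7; 1 GB remain.
Put 4 GB in drive 8; 4 GB remain.
8 drives × 8 GB = 64 GB; used 54 GB; unused 10 GB.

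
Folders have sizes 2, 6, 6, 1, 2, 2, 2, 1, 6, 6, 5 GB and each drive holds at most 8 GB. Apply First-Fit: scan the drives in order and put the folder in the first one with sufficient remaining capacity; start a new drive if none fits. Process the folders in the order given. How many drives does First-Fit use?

Put 2 GB in drive 1; 6 GB remain.
Put 6 GB in drive 1; 0 GB remain.
Put 6 GB in drive 2; 2 GB remain.
Put 1 GB in drive 2; 1 GB remain.
Put 2 GB in drive 3; 6 GB remain.
Put 2 GB in drive 3; 4 GB remain.
Put 2 GB in drive 3; 2 GB remain.
Put 1 GB in drive 2; 0 GB remain.
Put 6 GB in drive 4; 2 GB remain.
Put 6 GB in drive 5; 2 GB remain.
Put 5 GB in drive 6; 3 GB remain.
Final drives: [2,6] [6,1,1] [2,2,2] [6] [6] [5].

6 drives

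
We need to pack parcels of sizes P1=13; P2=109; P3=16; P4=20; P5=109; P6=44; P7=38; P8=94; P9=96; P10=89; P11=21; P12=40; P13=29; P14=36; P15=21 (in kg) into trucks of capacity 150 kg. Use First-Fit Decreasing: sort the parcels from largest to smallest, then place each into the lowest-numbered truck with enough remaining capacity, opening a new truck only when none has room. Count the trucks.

Sorted descending: 109, 109, 96, 94, 89, 44, 40, 38, 36, 29, 21, 21, 20, 16, 13.
Put 109 kg in truck 1; 41 kg remain.
Put 109 kg in truck 2; 41 kg remain.
Put 96 kg in truck 3; 54 kg remain.
Put 94 kg in truck 4; 56 kg remain.
Put 89 kg in truck 5; 61 kg remain.
Put 44 kg in truck 3; 10 kg remain.
Put 40 kg in truck 1; 1 kg remain.
Put 38 kg in truck 2; 3 kg remain.
Put 36 kg in truck 4; 20 kg remain.
Put 29 kg in truck 5; 32 kg remain.
Put 21 kg in truck 5; 11 kg remain.
Put 21 kg in truck 6; 129 kg remain.
Put 20 kg in truck 4; 0 kg remain.
Put 16 kg in truck 6; 113 kg remain.
Put 13 kg in truck 6; 100 kg remain.
Final trucks: [109,40] [109,38] [96,44] [94,36,20] [89,29,21] [21,16,13].

6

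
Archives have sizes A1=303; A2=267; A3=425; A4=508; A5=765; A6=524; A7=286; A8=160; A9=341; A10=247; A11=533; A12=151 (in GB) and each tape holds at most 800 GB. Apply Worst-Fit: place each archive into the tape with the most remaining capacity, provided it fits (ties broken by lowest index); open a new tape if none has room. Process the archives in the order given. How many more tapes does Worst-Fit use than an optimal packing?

1

Worst-Fit: [303,267] [425,286] [508,160] [765] [524,151] [341,247] [533] → 7 tapes.
Total size 4510 GB; any packing needs at least ⌈4510/800⌉ = 6 tapes.
An optimal packing achieves that bound: [765] [533,267] [524,247] [508,286] [425,341] [303,160,151] → 6 tapes.
Excess: 7 − 6 = 1.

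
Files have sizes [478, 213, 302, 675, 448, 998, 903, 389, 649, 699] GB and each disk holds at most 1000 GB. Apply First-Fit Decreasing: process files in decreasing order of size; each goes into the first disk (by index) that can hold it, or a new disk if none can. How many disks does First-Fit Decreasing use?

7 disks

Sorted descending: 998, 903, 699, 675, 649, 478, 448, 389, 302, 213.
Put 998 GB in disk 1; 2 GB remain.
Put 903 GB in disk 2; 97 GB remain.
Put 699 GB in disk 3; 301 GB remain.
Put 675 GB in disk 4; 325 GB remain.
Put 649 GB in disk 5; 351 GB remain.
Put 478 GB in disk 6; 522 GB remain.
Put 448 GB in disk 6; 74 GB remain.
Put 389 GB in disk 7; 611 GB remain.
Put 302 GB in disk 4; 23 GB remain.
Put 213 GB in disk 3; 88 GB remain.
Final disks: [998] [903] [699,213] [675,302] [649] [478,448] [389].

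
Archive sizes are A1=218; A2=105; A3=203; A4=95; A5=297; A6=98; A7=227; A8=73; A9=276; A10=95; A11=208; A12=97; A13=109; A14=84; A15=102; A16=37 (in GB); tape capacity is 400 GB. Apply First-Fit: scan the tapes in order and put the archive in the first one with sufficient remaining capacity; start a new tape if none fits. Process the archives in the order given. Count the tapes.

tape 1: place A1 (218 GB), 182 GB left
tape 1: place A2 (105 GB), 77 GB left
tape 2: place A3 (203 GB), 197 GB left
tape 2: place A4 (95 GB), 102 GB left
tape 3: place A5 (297 GB), 103 GB left
tape 2: place A6 (98 GB), 4 GB left
tape 4: place A7 (227 GB), 173 GB left
tape 1: place A8 (73 GB), 4 GB left
tape 5: place A9 (276 GB), 124 GB left
tape 3: place A10 (95 GB), 8 GB left
tape 6: place A11 (208 GB), 192 GB left
tape 4: place A12 (97 GB), 76 GB left
tape 5: place A13 (109 GB), 15 GB left
tape 6: place A14 (84 GB), 108 GB left
tape 6: place A15 (102 GB), 6 GB left
tape 4: place A16 (37 GB), 39 GB left
Final tapes: [218,105,73] [203,95,98] [297,95] [227,97,37] [276,109] [208,84,102].

6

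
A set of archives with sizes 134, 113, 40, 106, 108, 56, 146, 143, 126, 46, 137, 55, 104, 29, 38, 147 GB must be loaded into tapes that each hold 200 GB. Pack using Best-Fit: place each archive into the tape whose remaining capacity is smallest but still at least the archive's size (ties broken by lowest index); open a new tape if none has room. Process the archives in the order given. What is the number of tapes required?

134 GB → tape 1 (remaining 66 GB)
113 GB → tape 2 (remaining 87 GB)
40 GB → tape 1 (remaining 26 GB)
106 GB → tape 3 (remaining 94 GB)
108 GB → tape 4 (remaining 92 GB)
56 GB → tape 2 (remaining 31 GB)
146 GB → tape 5 (remaining 54 GB)
143 GB → tape 6 (remaining 57 GB)
126 GB → tape 7 (remaining 74 GB)
46 GB → tape 5 (remaining 8 GB)
137 GB → tape 8 (remaining 63 GB)
55 GB → tape 6 (remaining 2 GB)
104 GB → tape 9 (remaining 96 GB)
29 GB → tape 2 (remaining 2 GB)
38 GB → tape 8 (remaining 25 GB)
147 GB → tape 10 (remaining 53 GB)
Final tapes: [134,40] [113,56,29] [106] [108] [146,46] [143,55] [126] [137,38] [104] [147].

10 tapes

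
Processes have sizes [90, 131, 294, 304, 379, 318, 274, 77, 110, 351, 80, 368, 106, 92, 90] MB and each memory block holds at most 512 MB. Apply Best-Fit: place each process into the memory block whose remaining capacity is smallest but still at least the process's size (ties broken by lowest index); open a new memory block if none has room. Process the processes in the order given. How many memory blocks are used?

7

Put 90 MB in memory block 1; 422 MB remain.
Put 131 MB in memory block 1; 291 MB remain.
Put 294 MB in memory block 2; 218 MB remain.
Put 304 MB in memory block 3; 208 MB remain.
Put 379 MB in memory block 4; 133 MB remain.
Put 318 MB in memory block 5; 194 MB remain.
Put 274 MB in memory block 1; 17 MB remain.
Put 77 MB in memory block 4; 56 MB remain.
Put 110 MB in memory block 5; 84 MB remain.
Put 351 MB in memory block 6; 161 MB remain.
Put 80 MB in memory block 5; 4 MB remain.
Put 368 MB in memory block 7; 144 MB remain.
Put 106 MB in memory block 7; 38 MB remain.
Put 92 MB in memory block 6; 69 MB remain.
Put 90 MB in memory block 3; 118 MB remain.
Final memory blocks: [90,131,274] [294] [304,90] [379,77] [318,110,80] [351,92] [368,106].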